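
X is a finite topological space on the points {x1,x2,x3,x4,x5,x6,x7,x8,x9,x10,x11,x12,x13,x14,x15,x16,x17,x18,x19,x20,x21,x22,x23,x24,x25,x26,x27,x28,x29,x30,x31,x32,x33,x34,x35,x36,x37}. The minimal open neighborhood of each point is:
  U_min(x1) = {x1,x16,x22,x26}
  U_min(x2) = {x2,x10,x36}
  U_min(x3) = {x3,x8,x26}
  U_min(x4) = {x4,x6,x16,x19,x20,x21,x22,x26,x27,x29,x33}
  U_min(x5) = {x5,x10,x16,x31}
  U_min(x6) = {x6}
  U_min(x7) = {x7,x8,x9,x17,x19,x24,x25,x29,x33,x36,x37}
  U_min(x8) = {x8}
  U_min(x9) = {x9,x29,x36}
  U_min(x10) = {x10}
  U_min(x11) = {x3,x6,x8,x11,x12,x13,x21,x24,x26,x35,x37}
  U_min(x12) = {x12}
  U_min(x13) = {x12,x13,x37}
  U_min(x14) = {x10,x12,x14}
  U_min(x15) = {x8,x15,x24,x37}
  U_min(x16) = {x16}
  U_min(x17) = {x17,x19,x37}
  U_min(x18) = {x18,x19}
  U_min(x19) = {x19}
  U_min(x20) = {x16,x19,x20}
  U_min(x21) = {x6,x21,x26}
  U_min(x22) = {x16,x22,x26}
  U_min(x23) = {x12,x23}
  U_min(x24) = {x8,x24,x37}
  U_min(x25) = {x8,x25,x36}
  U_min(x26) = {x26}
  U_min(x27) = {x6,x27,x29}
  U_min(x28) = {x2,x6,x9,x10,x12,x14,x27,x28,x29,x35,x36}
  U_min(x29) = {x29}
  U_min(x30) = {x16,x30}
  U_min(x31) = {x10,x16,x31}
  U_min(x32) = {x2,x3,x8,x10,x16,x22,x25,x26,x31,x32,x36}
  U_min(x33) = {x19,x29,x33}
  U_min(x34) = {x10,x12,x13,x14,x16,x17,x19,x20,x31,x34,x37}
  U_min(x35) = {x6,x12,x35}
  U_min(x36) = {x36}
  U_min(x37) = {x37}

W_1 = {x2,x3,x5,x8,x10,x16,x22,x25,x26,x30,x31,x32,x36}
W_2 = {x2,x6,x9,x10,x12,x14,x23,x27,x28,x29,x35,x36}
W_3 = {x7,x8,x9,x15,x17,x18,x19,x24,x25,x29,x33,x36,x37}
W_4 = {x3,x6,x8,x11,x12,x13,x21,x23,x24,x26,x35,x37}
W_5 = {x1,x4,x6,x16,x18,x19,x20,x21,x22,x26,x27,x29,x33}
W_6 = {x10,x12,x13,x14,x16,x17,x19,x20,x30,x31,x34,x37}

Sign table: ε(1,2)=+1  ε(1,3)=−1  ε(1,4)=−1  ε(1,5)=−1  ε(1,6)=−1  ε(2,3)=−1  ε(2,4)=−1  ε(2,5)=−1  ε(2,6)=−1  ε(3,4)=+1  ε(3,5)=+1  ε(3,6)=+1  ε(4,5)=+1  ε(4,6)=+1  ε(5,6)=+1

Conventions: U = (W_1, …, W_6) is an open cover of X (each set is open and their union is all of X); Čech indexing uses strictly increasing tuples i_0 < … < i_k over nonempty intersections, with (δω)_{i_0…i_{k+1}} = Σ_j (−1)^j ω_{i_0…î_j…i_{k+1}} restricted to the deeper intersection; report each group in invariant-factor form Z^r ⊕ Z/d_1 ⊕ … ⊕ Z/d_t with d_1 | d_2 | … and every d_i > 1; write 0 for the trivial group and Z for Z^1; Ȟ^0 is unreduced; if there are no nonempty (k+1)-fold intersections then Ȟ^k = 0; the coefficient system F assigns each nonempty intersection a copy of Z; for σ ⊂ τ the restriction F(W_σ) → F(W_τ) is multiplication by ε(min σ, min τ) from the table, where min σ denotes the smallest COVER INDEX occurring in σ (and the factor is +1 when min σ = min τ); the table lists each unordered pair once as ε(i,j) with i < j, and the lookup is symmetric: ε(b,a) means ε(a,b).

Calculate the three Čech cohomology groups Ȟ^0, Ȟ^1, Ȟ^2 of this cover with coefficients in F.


Ȟ^0 ≅ Z, Ȟ^1 ≅ 0 and Ȟ^2 ≅ Z/2

nerve simplices:
  W12={x2,x10,x36} W13={x8,x25,x36} W14={x3,x8,x26} W15={x16,x22,x26} W16={x10,x16,x30,x31} W23={x9,x29,x36} W24={x6,x12,x23,x35} W25={x6,x27,x29} W26={x10,x12,x14} W34={x8,x24,x37} W35={x18,x19,x29,x33} W36={x17,x19,x37} W45={x6,x21,x26} W46={x12,x13,x37} W56={x16,x19,x20}
  W123={x36} W126={x10} W134={x8} W145={x26} W156={x16} W235={x29} W245={x6} W246={x12} W346={x37} W356={x19}
C dims 6,15,10; δ0: rk 5, SNF 1^5; δ1: rk 10, SNF 1^9·2
degree 0: 6−5−0 = 1 → Ȟ^0 ≅ Z
degree 1: 15−10−5 = 0 → Ȟ^1 ≅ 0
degree 2: 10−0−10 = 0 plus torsion [2] → Ȟ^2 ≅ Z/2


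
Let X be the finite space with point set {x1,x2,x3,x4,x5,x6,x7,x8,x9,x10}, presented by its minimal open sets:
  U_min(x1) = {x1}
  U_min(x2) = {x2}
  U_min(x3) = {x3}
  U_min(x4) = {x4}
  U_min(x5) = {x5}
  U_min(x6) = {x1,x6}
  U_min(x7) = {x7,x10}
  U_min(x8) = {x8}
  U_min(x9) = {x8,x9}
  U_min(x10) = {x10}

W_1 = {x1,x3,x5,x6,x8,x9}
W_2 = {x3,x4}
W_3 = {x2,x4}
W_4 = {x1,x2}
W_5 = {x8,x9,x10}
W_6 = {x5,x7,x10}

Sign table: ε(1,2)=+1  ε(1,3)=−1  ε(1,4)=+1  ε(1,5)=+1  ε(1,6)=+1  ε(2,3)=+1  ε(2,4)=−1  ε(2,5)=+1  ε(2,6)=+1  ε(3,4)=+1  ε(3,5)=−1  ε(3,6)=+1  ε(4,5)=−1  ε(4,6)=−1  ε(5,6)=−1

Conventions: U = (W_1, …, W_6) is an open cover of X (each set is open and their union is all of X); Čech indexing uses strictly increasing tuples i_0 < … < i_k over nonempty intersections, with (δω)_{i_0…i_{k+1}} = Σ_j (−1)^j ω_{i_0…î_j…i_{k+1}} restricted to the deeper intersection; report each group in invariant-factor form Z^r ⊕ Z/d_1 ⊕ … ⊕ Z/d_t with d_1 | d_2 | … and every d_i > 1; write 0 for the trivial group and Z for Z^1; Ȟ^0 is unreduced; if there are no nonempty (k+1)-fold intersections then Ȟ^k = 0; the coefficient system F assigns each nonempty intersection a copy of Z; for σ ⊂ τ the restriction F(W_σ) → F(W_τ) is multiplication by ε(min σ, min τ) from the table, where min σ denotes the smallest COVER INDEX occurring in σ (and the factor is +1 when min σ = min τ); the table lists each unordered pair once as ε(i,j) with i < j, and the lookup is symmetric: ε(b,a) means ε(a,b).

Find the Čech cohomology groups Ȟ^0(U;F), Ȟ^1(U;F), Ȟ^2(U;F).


nonempty overlaps:
  W12={x3} W14={x1} W15={x8,x9} W16={x5} W23={x4} W34={x2} W56={x10}
C dims 6,7; δ0: rk 6, SNF 1^5·2
degree 0: 6−6−0 = 0 → Ȟ^0 ≅ 0
degree 1: 7−0−6 = 1 plus torsion [2] → Ȟ^1 ≅ Z ⊕ Z/2
degree 2: 0−0−0 = 0 → Ȟ^2 ≅ 0

Ȟ^0(U;F) ≅ 0; Ȟ^1(U;F) ≅ Z ⊕ Z/2; Ȟ^2(U;F) ≅ 0


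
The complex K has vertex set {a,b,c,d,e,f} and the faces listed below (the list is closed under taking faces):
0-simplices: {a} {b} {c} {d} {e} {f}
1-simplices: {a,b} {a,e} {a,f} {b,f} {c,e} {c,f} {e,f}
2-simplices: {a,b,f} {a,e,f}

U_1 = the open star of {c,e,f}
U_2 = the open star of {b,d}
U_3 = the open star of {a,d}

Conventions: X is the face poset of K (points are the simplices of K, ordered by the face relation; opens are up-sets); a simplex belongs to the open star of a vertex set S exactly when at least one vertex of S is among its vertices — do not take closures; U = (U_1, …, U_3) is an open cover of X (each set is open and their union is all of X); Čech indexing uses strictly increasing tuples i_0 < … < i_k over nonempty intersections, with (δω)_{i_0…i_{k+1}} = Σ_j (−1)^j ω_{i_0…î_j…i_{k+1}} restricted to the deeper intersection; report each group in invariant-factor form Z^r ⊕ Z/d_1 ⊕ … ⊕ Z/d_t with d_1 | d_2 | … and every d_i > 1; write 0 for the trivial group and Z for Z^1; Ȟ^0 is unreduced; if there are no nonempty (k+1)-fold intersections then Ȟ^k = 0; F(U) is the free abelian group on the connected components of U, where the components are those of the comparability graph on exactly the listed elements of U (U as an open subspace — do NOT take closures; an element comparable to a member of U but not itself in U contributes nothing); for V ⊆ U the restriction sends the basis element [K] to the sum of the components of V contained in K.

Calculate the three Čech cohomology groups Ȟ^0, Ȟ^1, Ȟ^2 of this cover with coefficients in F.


Ȟ^0 = Z^2, Ȟ^1 = 0, Ȟ^2 = 0

intersection data:
  U1={{c},{e},{f},{a,e},{a,f},{b,f},{c,e},{c,f},{e,f},{a,b,f},{a,e,f}} U2={{b},{d},{a,b},{b,f},{a,b,f}} U3={{a},{d},{a,b},{a,e},{a,f},{a,b,f},{a,e,f}}
  U12={{b,f},{a,b,f}} U13={{a,e},{a,f},{a,b,f},{a,e,f}} U23={{d},{a,b},{a,b,f}}
  U123={{a,b,f}}
components per intersection:
  U1: {{c},{e},{f},{a,e},{a,f},{b,f},{c,e},{c,f},{e,f},{a,b,f},{a,e,f}}
  U2: {{b},{a,b},{b,f},{a,b,f}} {{d}}
  U3: {{a},{a,b},{a,e},{a,f},{a,b,f},{a,e,f}} {{d}}
  U12: {{b,f},{a,b,f}}
  U13: {{a,e},{a,f},{a,b,f},{a,e,f}}
  U23: {{d}} {{a,b},{a,b,f}}
  U123: {{a,b,f}}
C dims 5,4,1; δ0: rk 3, SNF 1^3; δ1: rk 1, SNF 1^1
Ȟ^0 = (5 − 3) − 0 = 2, so Ȟ^0 ≅ Z^2
Ȟ^1 = (4 − 1) − 3 = 0, so Ȟ^1 ≅ 0
Ȟ^2 = (1 − 0) − 1 = 0, so Ȟ^2 ≅ 0


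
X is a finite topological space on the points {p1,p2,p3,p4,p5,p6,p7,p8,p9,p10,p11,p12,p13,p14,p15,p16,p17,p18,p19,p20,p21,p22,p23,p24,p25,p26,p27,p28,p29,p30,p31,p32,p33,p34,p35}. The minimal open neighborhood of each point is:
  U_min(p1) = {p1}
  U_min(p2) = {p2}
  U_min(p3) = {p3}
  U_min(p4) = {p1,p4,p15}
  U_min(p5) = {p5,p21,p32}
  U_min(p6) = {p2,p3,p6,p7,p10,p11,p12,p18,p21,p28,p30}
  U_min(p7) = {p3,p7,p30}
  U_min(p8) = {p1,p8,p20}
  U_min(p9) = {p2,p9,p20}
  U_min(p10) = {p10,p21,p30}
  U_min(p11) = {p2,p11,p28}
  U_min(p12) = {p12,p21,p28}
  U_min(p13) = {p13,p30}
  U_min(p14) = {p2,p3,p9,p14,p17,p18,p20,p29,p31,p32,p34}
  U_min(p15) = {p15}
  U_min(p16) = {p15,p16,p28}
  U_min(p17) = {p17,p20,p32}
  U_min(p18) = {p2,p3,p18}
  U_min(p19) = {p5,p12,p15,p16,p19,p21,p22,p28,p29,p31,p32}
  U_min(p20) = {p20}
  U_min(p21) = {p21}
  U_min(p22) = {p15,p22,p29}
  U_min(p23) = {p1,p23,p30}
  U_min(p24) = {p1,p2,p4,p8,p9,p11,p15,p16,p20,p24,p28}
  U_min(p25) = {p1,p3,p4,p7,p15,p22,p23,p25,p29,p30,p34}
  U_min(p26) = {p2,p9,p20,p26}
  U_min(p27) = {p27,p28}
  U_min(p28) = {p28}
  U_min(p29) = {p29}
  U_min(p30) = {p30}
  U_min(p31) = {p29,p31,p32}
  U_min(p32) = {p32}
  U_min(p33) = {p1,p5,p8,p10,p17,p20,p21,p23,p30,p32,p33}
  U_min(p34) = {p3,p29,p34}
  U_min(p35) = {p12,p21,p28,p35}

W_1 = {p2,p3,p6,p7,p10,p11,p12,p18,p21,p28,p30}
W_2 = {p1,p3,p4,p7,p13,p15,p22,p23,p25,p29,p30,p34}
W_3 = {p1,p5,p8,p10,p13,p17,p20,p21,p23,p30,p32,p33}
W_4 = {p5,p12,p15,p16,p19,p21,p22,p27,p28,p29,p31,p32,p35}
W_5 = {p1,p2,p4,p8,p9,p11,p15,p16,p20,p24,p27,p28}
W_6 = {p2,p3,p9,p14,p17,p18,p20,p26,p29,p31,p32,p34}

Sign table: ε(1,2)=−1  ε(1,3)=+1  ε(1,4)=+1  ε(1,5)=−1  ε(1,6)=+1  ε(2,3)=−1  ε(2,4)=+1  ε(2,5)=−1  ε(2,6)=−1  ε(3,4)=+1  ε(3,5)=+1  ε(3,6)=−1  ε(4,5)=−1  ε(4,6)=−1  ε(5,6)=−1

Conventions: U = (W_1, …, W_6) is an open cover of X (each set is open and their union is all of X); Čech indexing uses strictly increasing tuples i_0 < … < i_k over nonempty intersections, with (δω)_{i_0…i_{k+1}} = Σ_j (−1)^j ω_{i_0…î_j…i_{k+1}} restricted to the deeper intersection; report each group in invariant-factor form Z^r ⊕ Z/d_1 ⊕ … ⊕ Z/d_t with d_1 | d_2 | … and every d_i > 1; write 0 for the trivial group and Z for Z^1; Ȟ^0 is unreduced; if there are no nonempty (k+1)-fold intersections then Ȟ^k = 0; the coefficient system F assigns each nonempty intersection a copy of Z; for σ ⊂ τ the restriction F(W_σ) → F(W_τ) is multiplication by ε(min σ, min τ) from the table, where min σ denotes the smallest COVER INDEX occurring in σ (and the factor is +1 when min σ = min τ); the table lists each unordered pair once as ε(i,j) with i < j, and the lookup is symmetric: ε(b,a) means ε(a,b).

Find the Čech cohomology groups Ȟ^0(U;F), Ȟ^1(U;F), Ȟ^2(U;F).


nonempty overlaps:
  W12={p3,p7,p30} W13={p10,p21,p30} W14={p12,p21,p28} W15={p2,p11,p28} W16={p2,p3,p18} W23={p1,p13,p23,p30} W24={p15,p22,p29} W25={p1,p4,p15} W26={p3,p29,p34} W34={p5,p21,p32} W35={p1,p8,p20} W36={p17,p20,p32} W45={p15,p16,p27,p28} W46={p29,p31,p32} W56={p2,p9,p20}
  W123={p30} W126={p3} W134={p21} W145={p28} W156={p2} W235={p1} W245={p15} W246={p29} W346={p32} W356={p20}
C dims 6,15,10; δ0: rk 6, SNF 1^5·2; δ1: rk 9, SNF 1^9
degree 0: 6−6−0 = 0 → Ȟ^0 ≅ 0
degree 1: 15−9−6 = 0 plus torsion [2] → Ȟ^1 ≅ Z/2
degree 2: 10−0−9 = 1 → Ȟ^2 ≅ Z

Ȟ^0(U;F) ≅ 0,  Ȟ^1(U;F) ≅ Z/2,  Ȟ^2(U;F) ≅ Z


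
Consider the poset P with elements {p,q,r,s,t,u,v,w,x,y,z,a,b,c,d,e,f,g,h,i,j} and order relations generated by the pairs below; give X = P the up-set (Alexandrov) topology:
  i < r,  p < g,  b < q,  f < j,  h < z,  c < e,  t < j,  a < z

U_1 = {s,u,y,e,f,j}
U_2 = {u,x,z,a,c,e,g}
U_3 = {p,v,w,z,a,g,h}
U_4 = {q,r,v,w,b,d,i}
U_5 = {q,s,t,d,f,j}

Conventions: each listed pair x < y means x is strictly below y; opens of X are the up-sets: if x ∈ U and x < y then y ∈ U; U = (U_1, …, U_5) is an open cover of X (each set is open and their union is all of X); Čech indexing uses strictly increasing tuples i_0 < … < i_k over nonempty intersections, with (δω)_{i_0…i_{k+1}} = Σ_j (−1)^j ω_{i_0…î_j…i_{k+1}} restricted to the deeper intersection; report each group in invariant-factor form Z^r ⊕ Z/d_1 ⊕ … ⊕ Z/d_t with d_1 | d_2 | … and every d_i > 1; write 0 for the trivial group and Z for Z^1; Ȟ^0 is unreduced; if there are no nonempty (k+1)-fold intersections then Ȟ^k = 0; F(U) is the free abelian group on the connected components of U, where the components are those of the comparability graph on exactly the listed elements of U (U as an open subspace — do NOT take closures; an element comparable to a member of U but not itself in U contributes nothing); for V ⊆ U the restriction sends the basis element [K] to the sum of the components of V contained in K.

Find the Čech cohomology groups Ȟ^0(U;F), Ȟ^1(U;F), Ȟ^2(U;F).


nonempty overlaps:
  U12={u,e} U15={s,f,j} U23={z,a,g} U34={v,w} U45={q,d}
components per intersection:
  U1: {s} {u} {y} {e} {f,j}
  U2: {u} {x} {z,a} {c,e} {g}
  U3: {p,g} {v} {w} {z,a,h}
  U4: {q,b} {r,i} {v} {w} {d}
  U5: {q} {s} {t,f,j} {d}
  U12: {u} {e}
  U15: {s} {f,j}
  U23: {z,a} {g}
  U34: {v} {w}
  U45: {q} {d}
C dims 23,10; δ0: rk 10, SNF 1^10
degree 0: 23−10−0 = 13 → Ȟ^0 ≅ Z^13
degree 1: 10−0−10 = 0 → Ȟ^1 ≅ 0
degree 2: 0−0−0 = 0 → Ȟ^2 ≅ 0

Ȟ^0 = Z^13; Ȟ^1 = 0; Ȟ^2 = 0


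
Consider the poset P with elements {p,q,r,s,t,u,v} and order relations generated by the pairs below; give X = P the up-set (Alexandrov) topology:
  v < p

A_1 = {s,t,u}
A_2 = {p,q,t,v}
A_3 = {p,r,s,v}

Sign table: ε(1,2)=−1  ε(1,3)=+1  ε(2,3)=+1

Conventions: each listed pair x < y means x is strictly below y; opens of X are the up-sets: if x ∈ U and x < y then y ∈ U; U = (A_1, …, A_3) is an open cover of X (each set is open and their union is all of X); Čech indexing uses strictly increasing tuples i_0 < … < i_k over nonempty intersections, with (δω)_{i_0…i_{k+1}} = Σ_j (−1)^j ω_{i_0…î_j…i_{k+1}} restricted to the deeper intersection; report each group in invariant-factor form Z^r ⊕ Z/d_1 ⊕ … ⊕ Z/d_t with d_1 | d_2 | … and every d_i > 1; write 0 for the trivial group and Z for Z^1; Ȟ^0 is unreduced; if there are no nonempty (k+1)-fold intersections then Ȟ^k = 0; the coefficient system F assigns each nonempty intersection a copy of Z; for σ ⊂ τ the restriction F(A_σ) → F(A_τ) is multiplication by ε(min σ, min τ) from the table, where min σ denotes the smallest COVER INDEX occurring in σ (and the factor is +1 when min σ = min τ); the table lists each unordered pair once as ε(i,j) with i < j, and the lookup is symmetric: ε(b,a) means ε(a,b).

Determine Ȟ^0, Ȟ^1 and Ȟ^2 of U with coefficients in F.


Ȟ^0 ≅ 0, Ȟ^1 ≅ Z/2 and Ȟ^2 ≅ 0

nonempty overlaps:
  A12={t} A13={s} A23={p,v}
C dims 3,3; δ0: rk 3, SNF 1^2·2
degree 0: 3−3−0 = 0 → Ȟ^0 ≅ 0
degree 1: 3−0−3 = 0 plus torsion [2] → Ȟ^1 ≅ Z/2
degree 2: 0−0−0 = 0 → Ȟ^2 ≅ 0


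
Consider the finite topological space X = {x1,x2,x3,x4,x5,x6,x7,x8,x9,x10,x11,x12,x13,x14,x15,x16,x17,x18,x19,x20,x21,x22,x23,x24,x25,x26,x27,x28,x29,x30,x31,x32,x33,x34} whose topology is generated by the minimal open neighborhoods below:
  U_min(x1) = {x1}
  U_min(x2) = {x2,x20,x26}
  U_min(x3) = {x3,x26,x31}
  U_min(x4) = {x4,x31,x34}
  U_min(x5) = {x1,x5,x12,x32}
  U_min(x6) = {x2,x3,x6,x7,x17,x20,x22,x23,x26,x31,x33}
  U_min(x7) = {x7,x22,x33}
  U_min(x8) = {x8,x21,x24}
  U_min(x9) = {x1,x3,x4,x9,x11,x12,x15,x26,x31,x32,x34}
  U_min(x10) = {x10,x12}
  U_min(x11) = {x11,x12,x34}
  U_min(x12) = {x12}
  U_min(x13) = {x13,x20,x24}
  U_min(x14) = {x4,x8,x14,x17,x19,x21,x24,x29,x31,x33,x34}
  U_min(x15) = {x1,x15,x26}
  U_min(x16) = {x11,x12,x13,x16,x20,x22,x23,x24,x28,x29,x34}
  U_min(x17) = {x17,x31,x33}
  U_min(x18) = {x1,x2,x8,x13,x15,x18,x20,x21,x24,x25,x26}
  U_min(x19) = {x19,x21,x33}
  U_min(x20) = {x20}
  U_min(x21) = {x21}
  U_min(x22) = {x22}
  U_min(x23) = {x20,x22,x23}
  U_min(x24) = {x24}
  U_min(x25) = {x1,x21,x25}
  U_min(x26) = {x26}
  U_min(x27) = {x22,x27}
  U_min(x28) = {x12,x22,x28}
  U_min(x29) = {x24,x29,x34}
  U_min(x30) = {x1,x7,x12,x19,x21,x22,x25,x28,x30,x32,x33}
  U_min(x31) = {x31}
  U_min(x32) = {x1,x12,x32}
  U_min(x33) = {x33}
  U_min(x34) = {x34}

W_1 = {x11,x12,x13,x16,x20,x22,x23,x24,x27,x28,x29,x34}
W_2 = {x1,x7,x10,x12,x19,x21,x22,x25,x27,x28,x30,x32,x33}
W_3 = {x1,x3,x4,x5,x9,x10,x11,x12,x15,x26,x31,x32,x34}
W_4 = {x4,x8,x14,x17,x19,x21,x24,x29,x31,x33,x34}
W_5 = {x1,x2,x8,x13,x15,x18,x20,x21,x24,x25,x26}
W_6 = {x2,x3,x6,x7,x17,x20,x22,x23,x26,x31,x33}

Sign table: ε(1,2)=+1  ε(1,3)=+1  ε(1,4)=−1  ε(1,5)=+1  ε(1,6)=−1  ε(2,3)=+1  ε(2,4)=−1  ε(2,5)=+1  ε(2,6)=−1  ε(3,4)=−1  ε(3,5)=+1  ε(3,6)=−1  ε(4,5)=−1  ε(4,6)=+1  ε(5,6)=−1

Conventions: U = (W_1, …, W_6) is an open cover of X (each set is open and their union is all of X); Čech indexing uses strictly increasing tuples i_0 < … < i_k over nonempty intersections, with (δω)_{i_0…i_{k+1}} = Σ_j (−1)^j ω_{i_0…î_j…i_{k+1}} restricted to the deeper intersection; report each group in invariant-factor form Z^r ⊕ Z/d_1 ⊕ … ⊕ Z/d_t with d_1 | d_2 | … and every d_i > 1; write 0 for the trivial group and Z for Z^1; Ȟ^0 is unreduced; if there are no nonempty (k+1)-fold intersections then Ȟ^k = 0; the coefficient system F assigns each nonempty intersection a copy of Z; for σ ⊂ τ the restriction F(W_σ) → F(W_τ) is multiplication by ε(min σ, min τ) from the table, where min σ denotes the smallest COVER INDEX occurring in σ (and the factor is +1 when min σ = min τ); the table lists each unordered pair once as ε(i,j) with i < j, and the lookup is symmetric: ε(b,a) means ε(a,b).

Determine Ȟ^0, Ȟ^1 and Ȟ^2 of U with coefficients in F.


nerve simplices:
  W12={x12,x22,x27,x28} W13={x11,x12,x34} W14={x24,x29,x34} W15={x13,x20,x24} W16={x20,x22,x23} W23={x1,x10,x12,x32} W24={x19,x21,x33} W25={x1,x21,x25} W26={x7,x22,x33} W34={x4,x31,x34} W35={x1,x15,x26} W36={x3,x26,x31} W45={x8,x21,x24} W46={x17,x31,x33} W56={x2,x20,x26}
  W123={x12} W126={x22} W134={x34} W145={x24} W156={x20} W235={x1} W245={x21} W246={x33} W346={x31} W356={x26}
C dims 6,15,10; δ0: rk 5, SNF 1^5; δ1: rk 10, SNF 1^9·2
degree 0: 6−5−0 = 1 → Ȟ^0 ≅ Z
degree 1: 15−10−5 = 0 → Ȟ^1 ≅ 0
degree 2: 10−0−10 = 0 plus torsion [2] → Ȟ^2 ≅ Z/2

Ȟ^0(U;F) ≅ Z; Ȟ^1(U;F) ≅ 0; Ȟ^2(U;F) ≅ Z/2


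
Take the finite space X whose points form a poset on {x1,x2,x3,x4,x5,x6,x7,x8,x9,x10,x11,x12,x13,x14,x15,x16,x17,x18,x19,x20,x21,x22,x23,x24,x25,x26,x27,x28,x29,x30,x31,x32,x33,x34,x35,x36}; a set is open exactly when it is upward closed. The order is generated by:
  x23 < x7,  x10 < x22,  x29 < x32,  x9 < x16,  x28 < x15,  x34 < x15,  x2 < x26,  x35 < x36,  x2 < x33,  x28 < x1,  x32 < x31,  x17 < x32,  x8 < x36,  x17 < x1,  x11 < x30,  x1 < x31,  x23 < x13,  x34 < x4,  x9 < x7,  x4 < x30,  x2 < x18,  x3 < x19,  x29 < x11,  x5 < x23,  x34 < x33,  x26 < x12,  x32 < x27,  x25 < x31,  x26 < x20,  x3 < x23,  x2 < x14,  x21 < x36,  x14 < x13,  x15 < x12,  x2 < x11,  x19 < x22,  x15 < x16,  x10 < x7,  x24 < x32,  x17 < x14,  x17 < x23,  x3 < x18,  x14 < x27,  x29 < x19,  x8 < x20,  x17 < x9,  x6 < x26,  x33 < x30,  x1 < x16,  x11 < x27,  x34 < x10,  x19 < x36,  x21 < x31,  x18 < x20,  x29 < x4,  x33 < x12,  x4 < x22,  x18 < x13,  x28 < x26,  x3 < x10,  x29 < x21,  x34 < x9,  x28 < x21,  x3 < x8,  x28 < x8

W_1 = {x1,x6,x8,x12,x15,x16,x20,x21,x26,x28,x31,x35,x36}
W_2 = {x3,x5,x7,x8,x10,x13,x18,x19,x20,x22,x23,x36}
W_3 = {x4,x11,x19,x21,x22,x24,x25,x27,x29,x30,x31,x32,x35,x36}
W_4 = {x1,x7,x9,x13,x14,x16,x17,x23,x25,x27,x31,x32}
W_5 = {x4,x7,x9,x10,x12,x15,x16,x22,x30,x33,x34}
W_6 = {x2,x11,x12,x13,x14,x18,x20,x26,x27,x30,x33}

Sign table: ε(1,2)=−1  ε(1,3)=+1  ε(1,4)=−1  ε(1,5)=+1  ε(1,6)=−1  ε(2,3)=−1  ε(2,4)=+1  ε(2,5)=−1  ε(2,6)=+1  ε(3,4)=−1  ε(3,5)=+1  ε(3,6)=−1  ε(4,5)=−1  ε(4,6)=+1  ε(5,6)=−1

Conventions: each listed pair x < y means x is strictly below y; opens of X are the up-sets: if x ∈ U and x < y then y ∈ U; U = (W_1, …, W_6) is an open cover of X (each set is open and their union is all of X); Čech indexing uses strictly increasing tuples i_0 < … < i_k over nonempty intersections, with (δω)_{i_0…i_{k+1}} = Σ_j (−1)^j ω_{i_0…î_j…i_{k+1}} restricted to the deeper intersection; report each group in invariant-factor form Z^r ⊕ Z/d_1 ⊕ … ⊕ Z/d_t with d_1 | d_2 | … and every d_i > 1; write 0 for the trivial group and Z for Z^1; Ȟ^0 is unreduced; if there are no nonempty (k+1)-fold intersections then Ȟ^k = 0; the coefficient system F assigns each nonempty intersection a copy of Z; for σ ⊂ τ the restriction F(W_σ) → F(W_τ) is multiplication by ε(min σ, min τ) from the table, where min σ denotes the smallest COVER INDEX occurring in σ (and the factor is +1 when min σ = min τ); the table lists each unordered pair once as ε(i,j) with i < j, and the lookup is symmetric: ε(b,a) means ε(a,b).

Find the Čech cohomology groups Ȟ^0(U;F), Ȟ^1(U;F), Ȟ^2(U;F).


Ȟ^0 = Z, Ȟ^1 = 0 and Ȟ^2 = Z/2

nonempty intersections:
  W12={x8,x20,x36} W13={x21,x31,x35,x36} W14={x1,x16,x31} W15={x12,x15,x16} W16={x12,x20,x26} W23={x19,x22,x36} W24={x7,x13,x23} W25={x7,x10,x22} W26={x13,x18,x20} W34={x25,x27,x31,x32} W35={x4,x22,x30} W36={x11,x27,x30} W45={x7,x9,x16} W46={x13,x14,x27} W56={x12,x30,x33}
  W123={x36} W126={x20} W134={x31} W145={x16} W156={x12} W235={x22} W245={x7} W246={x13} W346={x27} W356={x30}
C dims 6,15,10; δ0: rk 5, SNF 1^5; δ1: rk 10, SNF 1^9·2
Ȟ^0: (6−5)−0=1 ⇒ Z
Ȟ^1: (15−10)−5=0 ⇒ 0
Ȟ^2: (10−0)−10=0 plus torsion [2] ⇒ Z/2


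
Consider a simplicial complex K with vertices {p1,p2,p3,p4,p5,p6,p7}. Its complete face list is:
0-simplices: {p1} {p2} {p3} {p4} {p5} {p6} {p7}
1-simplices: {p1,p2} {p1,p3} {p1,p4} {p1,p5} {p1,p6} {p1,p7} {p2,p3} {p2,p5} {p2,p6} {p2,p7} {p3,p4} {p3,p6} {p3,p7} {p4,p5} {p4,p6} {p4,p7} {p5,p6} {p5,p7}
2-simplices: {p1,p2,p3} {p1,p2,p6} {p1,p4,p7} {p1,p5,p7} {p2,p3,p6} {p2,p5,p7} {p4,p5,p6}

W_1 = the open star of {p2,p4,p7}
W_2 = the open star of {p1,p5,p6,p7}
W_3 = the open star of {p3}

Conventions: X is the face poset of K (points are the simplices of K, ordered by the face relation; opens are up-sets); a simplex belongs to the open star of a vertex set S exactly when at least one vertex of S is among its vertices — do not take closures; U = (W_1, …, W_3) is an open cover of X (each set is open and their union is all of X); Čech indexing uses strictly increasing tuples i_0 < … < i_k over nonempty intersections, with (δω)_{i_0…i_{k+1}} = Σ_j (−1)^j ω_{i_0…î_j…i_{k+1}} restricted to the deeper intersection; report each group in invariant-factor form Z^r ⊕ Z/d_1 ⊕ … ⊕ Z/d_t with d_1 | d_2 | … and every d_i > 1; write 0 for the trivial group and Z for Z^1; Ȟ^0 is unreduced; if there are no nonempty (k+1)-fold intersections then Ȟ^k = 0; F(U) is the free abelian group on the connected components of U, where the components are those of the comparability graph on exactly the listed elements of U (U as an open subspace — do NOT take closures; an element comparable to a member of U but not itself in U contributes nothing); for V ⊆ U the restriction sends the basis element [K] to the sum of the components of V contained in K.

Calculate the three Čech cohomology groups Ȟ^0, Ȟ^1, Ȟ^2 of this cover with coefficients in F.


nerve simplices:
  W1={{p2},{p4},{p7},{p1,p2},{p1,p4},{p1,p7},{p2,p3},{p2,p5},{p2,p6},{p2,p7},{p3,p4},{p3,p7},{p4,p5},{p4,p6},{p4,p7},{p5,p7},{p1,p2,p3},{p1,p2,p6},{p1,p4,p7},{p1,p5,p7},{p2,p3,p6},{p2,p5,p7},{p4,p5,p6}} W2={{p1},{p5},{p6},{p7},{p1,p2},{p1,p3},{p1,p4},{p1,p5},{p1,p6},{p1,p7},{p2,p5},{p2,p6},{p2,p7},{p3,p6},{p3,p7},{p4,p5},{p4,p6},{p4,p7},{p5,p6},{p5,p7},{p1,p2,p3},{p1,p2,p6},{p1,p4,p7},{p1,p5,p7},{p2,p3,p6},{p2,p5,p7},{p4,p5,p6}} W3={{p3},{p1,p3},{p2,p3},{p3,p4},{p3,p6},{p3,p7},{p1,p2,p3},{p2,p3,p6}}
  W12={{p7},{p1,p2},{p1,p4},{p1,p7},{p2,p5},{p2,p6},{p2,p7},{p3,p7},{p4,p5},{p4,p6},{p4,p7},{p5,p7},{p1,p2,p3},{p1,p2,p6},{p1,p4,p7},{p1,p5,p7},{p2,p3,p6},{p2,p5,p7},{p4,p5,p6}} W13={{p2,p3},{p3,p4},{p3,p7},{p1,p2,p3},{p2,p3,p6}} W23={{p1,p3},{p3,p6},{p3,p7},{p1,p2,p3},{p2,p3,p6}}
  W123={{p3,p7},{p1,p2,p3},{p2,p3,p6}}
components per intersection:
  W1: {{p2},{p4},{p7},{p1,p2},{p1,p4},{p1,p7},{p2,p3},{p2,p5},{p2,p6},{p2,p7},{p3,p4},{p3,p7},{p4,p5},{p4,p6},{p4,p7},{p5,p7},{p1,p2,p3},{p1,p2,p6},{p1,p4,p7},{p1,p5,p7},{p2,p3,p6},{p2,p5,p7},{p4,p5,p6}}
  W2: {{p1},{p5},{p6},{p7},{p1,p2},{p1,p3},{p1,p4},{p1,p5},{p1,p6},{p1,p7},{p2,p5},{p2,p6},{p2,p7},{p3,p6},{p3,p7},{p4,p5},{p4,p6},{p4,p7},{p5,p6},{p5,p7},{p1,p2,p3},{p1,p2,p6},{p1,p4,p7},{p1,p5,p7},{p2,p3,p6},{p2,p5,p7},{p4,p5,p6}}
  W3: {{p3},{p1,p3},{p2,p3},{p3,p4},{p3,p6},{p3,p7},{p1,p2,p3},{p2,p3,p6}}
  W12: {{p7},{p1,p4},{p1,p7},{p2,p5},{p2,p7},{p3,p7},{p4,p7},{p5,p7},{p1,p4,p7},{p1,p5,p7},{p2,p5,p7}} {{p1,p2},{p2,p6},{p1,p2,p3},{p1,p2,p6},{p2,p3,p6}} {{p4,p5},{p4,p6},{p4,p5,p6}}
  W13: {{p2,p3},{p1,p2,p3},{p2,p3,p6}} {{p3,p4}} {{p3,p7}}
  W23: {{p1,p3},{p1,p2,p3}} {{p3,p6},{p2,p3,p6}} {{p3,p7}}
  W123: {{p3,p7}} {{p1,p2,p3}} {{p2,p3,p6}}
C dims 3,9,3; δ0: rk 2, SNF 1^2; δ1: rk 3, SNF 1^3
degree 0: 3−2−0 = 1 → Ȟ^0 ≅ Z
degree 1: 9−3−2 = 4 → Ȟ^1 ≅ Z^4
degree 2: 3−0−3 = 0 → Ȟ^2 ≅ 0

Ȟ^0(U;F) ≅ Z, Ȟ^1(U;F) ≅ Z^4 and Ȟ^2(U;F) ≅ 0


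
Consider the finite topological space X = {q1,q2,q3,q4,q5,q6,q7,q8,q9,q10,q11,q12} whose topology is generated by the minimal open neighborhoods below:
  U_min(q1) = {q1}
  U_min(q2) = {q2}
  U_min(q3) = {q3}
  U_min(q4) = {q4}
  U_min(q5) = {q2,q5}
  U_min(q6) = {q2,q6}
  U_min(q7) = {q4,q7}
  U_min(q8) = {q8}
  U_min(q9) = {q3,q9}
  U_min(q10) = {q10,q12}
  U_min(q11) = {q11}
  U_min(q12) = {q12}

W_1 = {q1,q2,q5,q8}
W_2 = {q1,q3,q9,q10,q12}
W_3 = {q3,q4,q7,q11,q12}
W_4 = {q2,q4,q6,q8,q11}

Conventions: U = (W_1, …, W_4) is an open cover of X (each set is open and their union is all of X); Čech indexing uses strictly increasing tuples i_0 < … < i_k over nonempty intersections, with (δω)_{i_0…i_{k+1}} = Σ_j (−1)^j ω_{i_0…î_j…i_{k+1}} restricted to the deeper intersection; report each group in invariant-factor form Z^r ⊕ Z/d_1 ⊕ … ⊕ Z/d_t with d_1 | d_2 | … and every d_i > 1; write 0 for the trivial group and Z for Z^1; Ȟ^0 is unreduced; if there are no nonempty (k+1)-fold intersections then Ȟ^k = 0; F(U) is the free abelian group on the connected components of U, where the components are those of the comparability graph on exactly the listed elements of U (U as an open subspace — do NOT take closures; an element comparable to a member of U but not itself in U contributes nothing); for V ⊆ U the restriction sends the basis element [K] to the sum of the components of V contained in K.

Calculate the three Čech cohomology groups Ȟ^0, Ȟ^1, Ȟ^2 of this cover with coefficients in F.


Ȟ^0 ≅ Z^7,  Ȟ^1 ≅ 0,  Ȟ^2 ≅ 0

nonempty intersections:
  W12={q1} W14={q2,q8} W23={q3,q12} W34={q4,q11}
components per intersection:
  W1: {q1} {q2,q5} {q8}
  W2: {q1} {q3,q9} {q10,q12}
  W3: {q3} {q4,q7} {q11} {q12}
  W4: {q2,q6} {q4} {q8} {q11}
  W12: {q1}
  W14: {q2} {q8}
  W23: {q3} {q12}
  W34: {q4} {q11}
C dims 14,7; δ0: rk 7, SNF 1^7
Ȟ^0: (14−7)−0=7 ⇒ Z^7
Ȟ^1: (7−0)−7=0 ⇒ 0
Ȟ^2: (0−0)−0=0 ⇒ 0


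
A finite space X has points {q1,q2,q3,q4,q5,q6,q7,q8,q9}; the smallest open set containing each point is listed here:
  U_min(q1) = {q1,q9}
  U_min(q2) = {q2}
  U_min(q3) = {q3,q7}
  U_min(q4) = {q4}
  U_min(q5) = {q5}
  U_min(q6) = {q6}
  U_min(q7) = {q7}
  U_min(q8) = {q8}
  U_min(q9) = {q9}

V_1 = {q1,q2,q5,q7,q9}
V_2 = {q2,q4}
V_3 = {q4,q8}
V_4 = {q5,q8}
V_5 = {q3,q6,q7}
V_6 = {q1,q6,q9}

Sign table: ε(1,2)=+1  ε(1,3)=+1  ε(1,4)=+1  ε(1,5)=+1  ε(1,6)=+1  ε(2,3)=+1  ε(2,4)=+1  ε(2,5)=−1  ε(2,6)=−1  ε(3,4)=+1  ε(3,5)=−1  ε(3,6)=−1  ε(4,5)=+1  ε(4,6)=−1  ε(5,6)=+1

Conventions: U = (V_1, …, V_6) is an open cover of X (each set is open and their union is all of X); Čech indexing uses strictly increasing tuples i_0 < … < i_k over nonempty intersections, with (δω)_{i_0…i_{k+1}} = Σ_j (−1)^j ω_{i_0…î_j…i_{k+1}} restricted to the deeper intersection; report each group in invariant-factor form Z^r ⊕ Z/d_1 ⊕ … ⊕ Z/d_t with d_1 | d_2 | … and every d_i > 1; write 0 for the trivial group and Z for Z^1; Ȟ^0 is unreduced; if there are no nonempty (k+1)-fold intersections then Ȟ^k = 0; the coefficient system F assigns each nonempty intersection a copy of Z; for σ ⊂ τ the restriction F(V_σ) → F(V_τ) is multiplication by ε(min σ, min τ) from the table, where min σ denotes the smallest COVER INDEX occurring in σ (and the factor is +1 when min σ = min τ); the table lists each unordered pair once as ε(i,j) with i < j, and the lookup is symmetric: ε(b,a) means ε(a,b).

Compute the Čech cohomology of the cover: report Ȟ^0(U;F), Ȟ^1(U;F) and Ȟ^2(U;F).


Ȟ^0(U;F) ≅ Z,  Ȟ^1(U;F) ≅ Z^2,  Ȟ^2(U;F) ≅ 0

nonempty overlaps:
  V12={q2} V14={q5} V15={q7} V16={q1,q9} V23={q4} V34={q8} V56={q6}
C dims 6,7; δ0: rk 5, SNF 1^5
degree 0: 6−5−0 = 1 → Ȟ^0 ≅ Z
degree 1: 7−0−5 = 2 → Ȟ^1 ≅ Z^2
degree 2: 0−0−0 = 0 → Ȟ^2 ≅ 0


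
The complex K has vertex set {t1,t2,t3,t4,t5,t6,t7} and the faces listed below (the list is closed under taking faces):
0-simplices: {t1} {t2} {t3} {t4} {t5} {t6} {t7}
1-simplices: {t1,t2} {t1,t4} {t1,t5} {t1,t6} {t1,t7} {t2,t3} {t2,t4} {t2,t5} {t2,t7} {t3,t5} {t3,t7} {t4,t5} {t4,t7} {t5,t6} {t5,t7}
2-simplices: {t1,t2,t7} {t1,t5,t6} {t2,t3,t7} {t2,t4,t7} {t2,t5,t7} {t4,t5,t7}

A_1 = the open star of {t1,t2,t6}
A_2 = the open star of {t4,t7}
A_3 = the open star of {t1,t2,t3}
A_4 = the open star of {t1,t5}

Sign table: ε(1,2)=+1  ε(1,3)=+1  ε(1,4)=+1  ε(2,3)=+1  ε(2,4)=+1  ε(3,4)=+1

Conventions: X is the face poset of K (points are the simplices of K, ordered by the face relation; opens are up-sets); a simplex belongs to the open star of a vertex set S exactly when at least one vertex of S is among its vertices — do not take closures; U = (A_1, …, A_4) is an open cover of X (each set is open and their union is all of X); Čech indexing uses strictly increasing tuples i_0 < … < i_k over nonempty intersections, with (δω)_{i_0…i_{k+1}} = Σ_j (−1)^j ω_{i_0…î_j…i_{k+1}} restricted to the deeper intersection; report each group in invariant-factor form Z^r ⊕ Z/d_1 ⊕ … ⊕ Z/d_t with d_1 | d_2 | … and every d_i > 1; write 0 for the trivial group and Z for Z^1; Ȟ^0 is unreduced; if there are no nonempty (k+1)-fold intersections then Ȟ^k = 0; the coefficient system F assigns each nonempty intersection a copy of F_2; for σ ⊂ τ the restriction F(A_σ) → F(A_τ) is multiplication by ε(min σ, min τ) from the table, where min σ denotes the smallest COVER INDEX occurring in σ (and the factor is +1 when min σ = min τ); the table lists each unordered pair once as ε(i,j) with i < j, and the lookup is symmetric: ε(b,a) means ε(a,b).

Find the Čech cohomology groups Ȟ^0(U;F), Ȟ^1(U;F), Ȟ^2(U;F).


Ȟ^0(U;F) ≅ Z/2, Ȟ^1(U;F) ≅ 0, Ȟ^2(U;F) ≅ 0

nonempty overlaps:
  A1={{t1},{t2},{t6},{t1,t2},{t1,t4},{t1,t5},{t1,t6},{t1,t7},{t2,t3},{t2,t4},{t2,t5},{t2,t7},{t5,t6},{t1,t2,t7},{t1,t5,t6},{t2,t3,t7},{t2,t4,t7},{t2,t5,t7}} A2={{t4},{t7},{t1,t4},{t1,t7},{t2,t4},{t2,t7},{t3,t7},{t4,t5},{t4,t7},{t5,t7},{t1,t2,t7},{t2,t3,t7},{t2,t4,t7},{t2,t5,t7},{t4,t5,t7}} A3={{t1},{t2},{t3},{t1,t2},{t1,t4},{t1,t5},{t1,t6},{t1,t7},{t2,t3},{t2,t4},{t2,t5},{t2,t7},{t3,t5},{t3,t7},{t1,t2,t7},{t1,t5,t6},{t2,t3,t7},{t2,t4,t7},{t2,t5,t7}} A4={{t1},{t5},{t1,t2},{t1,t4},{t1,t5},{t1,t6},{t1,t7},{t2,t5},{t3,t5},{t4,t5},{t5,t6},{t5,t7},{t1,t2,t7},{t1,t5,t6},{t2,t5,t7},{t4,t5,t7}}
  A12={{t1,t4},{t1,t7},{t2,t4},{t2,t7},{t1,t2,t7},{t2,t3,t7},{t2,t4,t7},{t2,t5,t7}} A13={{t1},{t2},{t1,t2},{t1,t4},{t1,t5},{t1,t6},{t1,t7},{t2,t3},{t2,t4},{t2,t5},{t2,t7},{t1,t2,t7},{t1,t5,t6},{t2,t3,t7},{t2,t4,t7},{t2,t5,t7}} A14={{t1},{t1,t2},{t1,t4},{t1,t5},{t1,t6},{t1,t7},{t2,t5},{t5,t6},{t1,t2,t7},{t1,t5,t6},{t2,t5,t7}} A23={{t1,t4},{t1,t7},{t2,t4},{t2,t7},{t3,t7},{t1,t2,t7},{t2,t3,t7},{t2,t4,t7},{t2,t5,t7}} A24={{t1,t4},{t1,t7},{t4,t5},{t5,t7},{t1,t2,t7},{t2,t5,t7},{t4,t5,t7}} A34={{t1},{t1,t2},{t1,t4},{t1,t5},{t1,t6},{t1,t7},{t2,t5},{t3,t5},{t1,t2,t7},{t1,t5,t6},{t2,t5,t7}}
  A123={{t1,t4},{t1,t7},{t2,t4},{t2,t7},{t1,t2,t7},{t2,t3,t7},{t2,t4,t7},{t2,t5,t7}} A124={{t1,t4},{t1,t7},{t1,t2,t7},{t2,t5,t7}} A134={{t1},{t1,t2},{t1,t4},{t1,t5},{t1,t6},{t1,t7},{t2,t5},{t1,t2,t7},{t1,t5,t6},{t2,t5,t7}} A234={{t1,t4},{t1,t7},{t1,t2,t7},{t2,t5,t7}}
  A1234={{t1,t4},{t1,t7},{t1,t2,t7},{t2,t5,t7}}
C dims 4,6,4,1; δ0: rk_F2 3; δ1: rk_F2 3; δ2: rk_F2 1
degree 0: 4−3−0 = 1 → Ȟ^0 ≅ Z/2
degree 1: 6−3−3 = 0 → Ȟ^1 ≅ 0
degree 2: 4−1−3 = 0 → Ȟ^2 ≅ 0


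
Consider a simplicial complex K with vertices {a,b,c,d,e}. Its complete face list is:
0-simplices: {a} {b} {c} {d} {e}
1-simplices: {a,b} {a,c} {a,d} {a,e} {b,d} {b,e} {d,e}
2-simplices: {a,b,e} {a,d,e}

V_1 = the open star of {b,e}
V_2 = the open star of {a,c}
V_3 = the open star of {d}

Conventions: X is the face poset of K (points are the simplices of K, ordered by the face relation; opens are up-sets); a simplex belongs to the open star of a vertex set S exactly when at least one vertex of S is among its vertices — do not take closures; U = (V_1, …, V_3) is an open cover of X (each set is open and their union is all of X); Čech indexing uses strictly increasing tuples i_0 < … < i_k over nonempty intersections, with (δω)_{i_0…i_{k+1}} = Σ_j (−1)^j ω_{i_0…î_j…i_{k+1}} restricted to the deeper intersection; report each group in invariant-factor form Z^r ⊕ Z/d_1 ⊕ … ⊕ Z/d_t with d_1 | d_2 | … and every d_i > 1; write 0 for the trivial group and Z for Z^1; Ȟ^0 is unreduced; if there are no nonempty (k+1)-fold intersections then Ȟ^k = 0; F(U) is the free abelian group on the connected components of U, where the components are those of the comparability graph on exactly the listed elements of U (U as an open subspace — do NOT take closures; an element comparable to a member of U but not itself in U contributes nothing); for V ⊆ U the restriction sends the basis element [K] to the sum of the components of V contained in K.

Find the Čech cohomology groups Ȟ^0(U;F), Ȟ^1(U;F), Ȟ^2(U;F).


Ȟ^0 ≅ Z,  Ȟ^1 ≅ Z,  Ȟ^2 ≅ 0

cover nerve:
  V1={{b},{e},{a,b},{a,e},{b,d},{b,e},{d,e},{a,b,e},{a,d,e}} V2={{a},{c},{a,b},{a,c},{a,d},{a,e},{a,b,e},{a,d,e}} V3={{d},{a,d},{b,d},{d,e},{a,d,e}}
  V12={{a,b},{a,e},{a,b,e},{a,d,e}} V13={{b,d},{d,e},{a,d,e}} V23={{a,d},{a,d,e}}
  V123={{a,d,e}}
components per intersection:
  V1: {{b},{e},{a,b},{a,e},{b,d},{b,e},{d,e},{a,b,e},{a,d,e}}
  V2: {{a},{c},{a,b},{a,c},{a,d},{a,e},{a,b,e},{a,d,e}}
  V3: {{d},{a,d},{b,d},{d,e},{a,d,e}}
  V12: {{a,b},{a,e},{a,b,e},{a,d,e}}
  V13: {{b,d}} {{d,e},{a,d,e}}
  V23: {{a,d},{a,d,e}}
  V123: {{a,d,e}}
C dims 3,4,1; δ0: rk 2, SNF 1^2; δ1: rk 1, SNF 1^1
Ȟ^0: (3−2)−0=1 ⇒ Z
Ȟ^1: (4−1)−2=1 ⇒ Z
Ȟ^2: (1−0)−1=0 ⇒ 0


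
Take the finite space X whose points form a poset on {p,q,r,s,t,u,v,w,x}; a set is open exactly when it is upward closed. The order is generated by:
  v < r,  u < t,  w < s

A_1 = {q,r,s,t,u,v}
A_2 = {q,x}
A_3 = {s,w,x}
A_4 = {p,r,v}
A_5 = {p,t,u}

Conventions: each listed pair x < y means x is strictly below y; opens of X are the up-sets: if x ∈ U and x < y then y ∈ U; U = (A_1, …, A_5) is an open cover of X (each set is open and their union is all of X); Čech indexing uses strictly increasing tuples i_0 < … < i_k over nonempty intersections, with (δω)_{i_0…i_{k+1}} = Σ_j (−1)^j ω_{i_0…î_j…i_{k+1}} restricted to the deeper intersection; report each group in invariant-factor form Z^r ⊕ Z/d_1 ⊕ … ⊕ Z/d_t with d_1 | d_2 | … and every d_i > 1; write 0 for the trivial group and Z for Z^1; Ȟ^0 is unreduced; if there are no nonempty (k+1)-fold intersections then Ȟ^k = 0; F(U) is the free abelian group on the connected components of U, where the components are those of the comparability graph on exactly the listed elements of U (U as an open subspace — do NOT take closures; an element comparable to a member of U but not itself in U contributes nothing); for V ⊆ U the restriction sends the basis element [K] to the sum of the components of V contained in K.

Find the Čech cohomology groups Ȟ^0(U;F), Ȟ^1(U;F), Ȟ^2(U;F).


Ȟ^0 ≅ Z^6, Ȟ^1 ≅ 0, Ȟ^2 ≅ 0

nonempty intersections:
  A12={q} A13={s} A14={r,v} A15={t,u} A23={x} A45={p}
components per intersection:
  A1: {q} {r,v} {s} {t,u}
  A2: {q} {x}
  A3: {s,w} {x}
  A4: {p} {r,v}
  A5: {p} {t,u}
  A12: {q}
  A13: {s}
  A14: {r,v}
  A15: {t,u}
  A23: {x}
  A45: {p}
C dims 12,6; δ0: rk 6, SNF 1^6
Ȟ^0: (12−6)−0=6 ⇒ Z^6
Ȟ^1: (6−0)−6=0 ⇒ 0
Ȟ^2: (0−0)−0=0 ⇒ 0


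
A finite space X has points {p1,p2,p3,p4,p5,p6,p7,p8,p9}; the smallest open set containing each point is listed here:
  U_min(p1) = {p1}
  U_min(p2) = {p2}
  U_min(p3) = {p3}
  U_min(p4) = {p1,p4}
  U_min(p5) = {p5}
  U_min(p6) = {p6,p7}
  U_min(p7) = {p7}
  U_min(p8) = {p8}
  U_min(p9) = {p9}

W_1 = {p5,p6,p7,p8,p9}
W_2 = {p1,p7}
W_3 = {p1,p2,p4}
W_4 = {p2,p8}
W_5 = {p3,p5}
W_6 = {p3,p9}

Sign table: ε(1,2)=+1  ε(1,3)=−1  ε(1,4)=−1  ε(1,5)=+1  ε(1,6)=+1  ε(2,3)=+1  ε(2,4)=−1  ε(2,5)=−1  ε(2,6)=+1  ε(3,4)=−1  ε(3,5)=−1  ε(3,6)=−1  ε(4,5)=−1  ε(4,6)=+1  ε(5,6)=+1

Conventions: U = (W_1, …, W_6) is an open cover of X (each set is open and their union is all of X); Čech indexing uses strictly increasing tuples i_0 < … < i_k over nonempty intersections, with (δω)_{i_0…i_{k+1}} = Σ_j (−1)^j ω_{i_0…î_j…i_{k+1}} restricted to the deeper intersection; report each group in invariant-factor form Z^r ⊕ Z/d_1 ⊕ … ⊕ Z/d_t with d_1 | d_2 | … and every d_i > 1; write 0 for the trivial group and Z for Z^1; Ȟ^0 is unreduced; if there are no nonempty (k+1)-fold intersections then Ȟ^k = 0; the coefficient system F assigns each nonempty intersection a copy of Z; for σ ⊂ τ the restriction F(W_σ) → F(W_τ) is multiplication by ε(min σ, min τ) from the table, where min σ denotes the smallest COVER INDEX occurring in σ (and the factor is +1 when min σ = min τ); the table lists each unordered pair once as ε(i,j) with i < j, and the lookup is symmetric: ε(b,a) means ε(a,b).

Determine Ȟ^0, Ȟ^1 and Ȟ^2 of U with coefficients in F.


nerve of the cover:
  W12={p7} W14={p8} W15={p5} W16={p9} W23={p1} W34={p2} W56={p3}
C dims 6,7; δ0: rk 5, SNF 1^5
Ȟ^0 = (6 − 5) − 0 = 1, so Ȟ^0 ≅ Z
Ȟ^1 = (7 − 0) − 5 = 2, so Ȟ^1 ≅ Z^2
Ȟ^2 = (0 − 0) − 0 = 0, so Ȟ^2 ≅ 0

Ȟ^0 ≅ Z, Ȟ^1 ≅ Z^2 and Ȟ^2 ≅ 0


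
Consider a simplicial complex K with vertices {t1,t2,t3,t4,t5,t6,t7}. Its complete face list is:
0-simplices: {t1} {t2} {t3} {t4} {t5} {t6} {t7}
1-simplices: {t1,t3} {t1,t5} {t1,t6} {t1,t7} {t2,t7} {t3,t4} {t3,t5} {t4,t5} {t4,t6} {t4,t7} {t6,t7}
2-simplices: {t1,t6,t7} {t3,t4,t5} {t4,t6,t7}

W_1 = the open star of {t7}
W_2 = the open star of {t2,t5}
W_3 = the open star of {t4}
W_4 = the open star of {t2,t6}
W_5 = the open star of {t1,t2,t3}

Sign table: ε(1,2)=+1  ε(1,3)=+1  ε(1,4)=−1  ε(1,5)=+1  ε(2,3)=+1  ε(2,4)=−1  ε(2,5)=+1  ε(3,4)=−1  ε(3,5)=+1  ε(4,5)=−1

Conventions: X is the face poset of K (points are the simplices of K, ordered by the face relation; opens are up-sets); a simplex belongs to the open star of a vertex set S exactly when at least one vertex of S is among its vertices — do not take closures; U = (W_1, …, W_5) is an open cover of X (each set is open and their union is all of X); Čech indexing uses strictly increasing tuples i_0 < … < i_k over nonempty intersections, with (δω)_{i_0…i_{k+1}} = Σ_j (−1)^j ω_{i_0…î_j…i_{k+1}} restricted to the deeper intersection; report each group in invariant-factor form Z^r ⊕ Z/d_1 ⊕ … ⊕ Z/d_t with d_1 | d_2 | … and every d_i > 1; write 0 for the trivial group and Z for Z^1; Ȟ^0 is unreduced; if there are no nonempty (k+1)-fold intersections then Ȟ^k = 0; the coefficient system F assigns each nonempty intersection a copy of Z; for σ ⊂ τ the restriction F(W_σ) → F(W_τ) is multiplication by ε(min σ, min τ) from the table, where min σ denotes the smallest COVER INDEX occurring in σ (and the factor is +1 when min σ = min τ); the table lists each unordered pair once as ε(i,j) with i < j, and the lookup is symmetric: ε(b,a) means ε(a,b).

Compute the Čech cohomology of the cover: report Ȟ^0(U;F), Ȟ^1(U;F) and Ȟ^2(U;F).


nonempty overlaps:
  W1={{t7},{t1,t7},{t2,t7},{t4,t7},{t6,t7},{t1,t6,t7},{t4,t6,t7}} W2={{t2},{t5},{t1,t5},{t2,t7},{t3,t5},{t4,t5},{t3,t4,t5}} W3={{t4},{t3,t4},{t4,t5},{t4,t6},{t4,t7},{t3,t4,t5},{t4,t6,t7}} W4={{t2},{t6},{t1,t6},{t2,t7},{t4,t6},{t6,t7},{t1,t6,t7},{t4,t6,t7}} W5={{t1},{t2},{t3},{t1,t3},{t1,t5},{t1,t6},{t1,t7},{t2,t7},{t3,t4},{t3,t5},{t1,t6,t7},{t3,t4,t5}}
  W12={{t2,t7}} W13={{t4,t7},{t4,t6,t7}} W14={{t2,t7},{t6,t7},{t1,t6,t7},{t4,t6,t7}} W15={{t1,t7},{t2,t7},{t1,t6,t7}} W23={{t4,t5},{t3,t4,t5}} W24={{t2},{t2,t7}} W25={{t2},{t1,t5},{t2,t7},{t3,t5},{t3,t4,t5}} W34={{t4,t6},{t4,t6,t7}} W35={{t3,t4},{t3,t4,t5}} W45={{t2},{t1,t6},{t2,t7},{t1,t6,t7}}
  W124={{t2,t7}} W125={{t2,t7}} W134={{t4,t6,t7}} W145={{t2,t7},{t1,t6,t7}} W235={{t3,t4,t5}} W245={{t2},{t2,t7}}
  W1245={{t2,t7}}
C dims 5,10,6,1; δ0: rk 4, SNF 1^4; δ1: rk 5, SNF 1^5; δ2: rk 1, SNF 1^1
degree 0: 5−4−0 = 1 → Ȟ^0 ≅ Z
degree 1: 10−5−4 = 1 → Ȟ^1 ≅ Z
degree 2: 6−1−5 = 0 → Ȟ^2 ≅ 0

Ȟ^0(U;F) ≅ Z, Ȟ^1(U;F) ≅ Z and Ȟ^2(U;F) ≅ 0
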